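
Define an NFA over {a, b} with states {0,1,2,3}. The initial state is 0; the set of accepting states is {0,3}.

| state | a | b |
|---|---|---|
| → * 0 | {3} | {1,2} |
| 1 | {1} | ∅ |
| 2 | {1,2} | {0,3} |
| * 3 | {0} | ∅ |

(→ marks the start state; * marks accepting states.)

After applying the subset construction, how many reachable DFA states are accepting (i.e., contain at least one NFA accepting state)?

Start state of the DFA: {0}.
{0} --a--> {3}  [new]
{0} --b--> {1,2}  [new]
{3} --a--> {0}  [seen]
{3} --b--> ∅  [new]
{1,2} --a--> {1,2}  [seen]
{1,2} --b--> {0,3}  [new]
∅ --a--> ∅  [seen]
∅ --b--> ∅  [seen]
{0,3} --a--> {0,3}  [seen]
{0,3} --b--> {1,2}  [seen]
Reachable DFA states: {0}, {3}, {1,2}, ∅, {0,3}.
Accepting DFA states (contain an NFA accepting state): {0}, {3}, {0,3}.

3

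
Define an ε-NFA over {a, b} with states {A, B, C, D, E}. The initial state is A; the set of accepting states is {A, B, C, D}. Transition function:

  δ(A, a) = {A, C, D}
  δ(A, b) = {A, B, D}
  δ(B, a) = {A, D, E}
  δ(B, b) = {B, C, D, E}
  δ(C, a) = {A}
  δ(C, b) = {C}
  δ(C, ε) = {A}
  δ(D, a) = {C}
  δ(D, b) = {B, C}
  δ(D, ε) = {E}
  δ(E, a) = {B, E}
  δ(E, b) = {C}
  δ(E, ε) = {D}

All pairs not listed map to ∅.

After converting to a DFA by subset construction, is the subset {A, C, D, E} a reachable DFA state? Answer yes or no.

yes

Start state of the DFA: {A} (ε-closure of the NFA start).
{A} --a--> {A, C, D, E}  [new]
{A} --b--> {A, B, D, E}  [new]
{A, C, D, E} --a--> {A, B, C, D, E}  [new]
{A, C, D, E} --b--> {A, B, C, D, E}  [seen]
{A, B, D, E} --a--> {A, B, C, D, E}  [seen]
{A, B, D, E} --b--> {A, B, C, D, E}  [seen]
{A, B, C, D, E} --a--> {A, B, C, D, E}  [seen]
{A, B, C, D, E} --b--> {A, B, C, D, E}  [seen]
Reachable DFA states: {A}, {A, C, D, E}, {A, B, D, E}, {A, B, C, D, E}.
{A, C, D, E} is among them.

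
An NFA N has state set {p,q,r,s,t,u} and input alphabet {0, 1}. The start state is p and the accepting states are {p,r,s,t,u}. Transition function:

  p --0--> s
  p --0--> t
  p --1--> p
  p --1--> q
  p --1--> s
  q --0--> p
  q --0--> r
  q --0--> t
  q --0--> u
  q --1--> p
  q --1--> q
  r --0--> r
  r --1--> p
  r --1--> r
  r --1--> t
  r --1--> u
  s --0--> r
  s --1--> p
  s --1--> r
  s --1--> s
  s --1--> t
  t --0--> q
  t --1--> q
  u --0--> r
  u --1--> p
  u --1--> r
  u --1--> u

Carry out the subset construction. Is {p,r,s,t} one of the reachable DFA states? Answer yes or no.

Start state of the DFA: {p}.
{p} --0--> {s,t}  [new]
{p} --1--> {p,q,s}  [new]
{s,t} --0--> {q,r}  [new]
{s,t} --1--> {p,q,r,s,t}  [new]
{p,q,s} --0--> {p,r,s,t,u}  [new]
{p,q,s} --1--> {p,q,r,s,t}  [seen]
{q,r} --0--> {p,r,t,u}  [new]
{q,r} --1--> {p,q,r,t,u}  [new]
{p,q,r,s,t} --0--> {p,q,r,s,t,u}  [new]
{p,q,r,s,t} --1--> {p,q,r,s,t,u}  [seen]
{p,r,s,t,u} --0--> {q,r,s,t}  [new]
{p,r,s,t,u} --1--> {p,q,r,s,t,u}  [seen]
{p,r,t,u} --0--> {q,r,s,t}  [seen]
{p,r,t,u} --1--> {p,q,r,s,t,u}  [seen]
{p,q,r,t,u} --0--> {p,q,r,s,t,u}  [seen]
{p,q,r,t,u} --1--> {p,q,r,s,t,u}  [seen]
{p,q,r,s,t,u} --0--> {p,q,r,s,t,u}  [seen]
{p,q,r,s,t,u} --1--> {p,q,r,s,t,u}  [seen]
{q,r,s,t} --0--> {p,q,r,t,u}  [seen]
{q,r,s,t} --1--> {p,q,r,s,t,u}  [seen]
Reachable DFA states: {p}, {s,t}, {p,q,s}, {q,r}, {p,q,r,s,t}, {p,r,s,t,u}, {p,r,t,u}, {p,q,r,t,u}, {p,q,r,s,t,u}, {q,r,s,t}.
{p,r,s,t} is not among them.

no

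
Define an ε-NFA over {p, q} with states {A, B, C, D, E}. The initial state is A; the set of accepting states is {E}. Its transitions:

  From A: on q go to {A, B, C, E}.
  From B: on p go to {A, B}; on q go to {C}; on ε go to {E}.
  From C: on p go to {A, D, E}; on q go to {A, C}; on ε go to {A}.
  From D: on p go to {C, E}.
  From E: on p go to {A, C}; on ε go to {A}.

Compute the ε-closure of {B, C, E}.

Begin with {B, C, E}.
C →ε {A}; add A.
ε-closure = {A, B, C, E}.

{A, B, C, E}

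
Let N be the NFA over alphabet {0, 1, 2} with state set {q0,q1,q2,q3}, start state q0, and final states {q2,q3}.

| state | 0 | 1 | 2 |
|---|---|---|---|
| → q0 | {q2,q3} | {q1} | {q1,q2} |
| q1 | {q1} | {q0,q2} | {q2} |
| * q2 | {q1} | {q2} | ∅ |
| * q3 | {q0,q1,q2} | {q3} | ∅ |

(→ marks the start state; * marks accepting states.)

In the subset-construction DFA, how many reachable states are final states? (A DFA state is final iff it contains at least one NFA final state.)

Start state of the DFA: {q0}.
{q0} --0--> {q2,q3}  [new]
{q0} --1--> {q1}  [new]
{q0} --2--> {q1,q2}  [new]
{q2,q3} --0--> {q0,q1,q2}  [new]
{q2,q3} --1--> {q2,q3}  [seen]
{q2,q3} --2--> ∅  [new]
{q1} --0--> {q1}  [seen]
{q1} --1--> {q0,q2}  [new]
{q1} --2--> {q2}  [new]
{q1,q2} --0--> {q1}  [seen]
{q1,q2} --1--> {q0,q2}  [seen]
{q1,q2} --2--> {q2}  [seen]
{q0,q1,q2} --0--> {q1,q2,q3}  [new]
{q0,q1,q2} --1--> {q0,q1,q2}  [seen]
{q0,q1,q2} --2--> {q1,q2}  [seen]
∅ --0--> ∅  [seen]
∅ --1--> ∅  [seen]
∅ --2--> ∅  [seen]
{q0,q2} --0--> {q1,q2,q3}  [seen]
{q0,q2} --1--> {q1,q2}  [seen]
{q0,q2} --2--> {q1,q2}  [seen]
{q2} --0--> {q1}  [seen]
{q2} --1--> {q2}  [seen]
{q2} --2--> ∅  [seen]
{q1,q2,q3} --0--> {q0,q1,q2}  [seen]
{q1,q2,q3} --1--> {q0,q2,q3}  [new]
{q1,q2,q3} --2--> {q2}  [seen]
{q0,q2,q3} --0--> {q0,q1,q2,q3}  [new]
{q0,q2,q3} --1--> {q1,q2,q3}  [seen]
{q0,q2,q3} --2--> {q1,q2}  [seen]
{q0,q1,q2,q3} --0--> {q0,q1,q2,q3}  [seen]
{q0,q1,q2,q3} --1--> {q0,q1,q2,q3}  [seen]
{q0,q1,q2,q3} --2--> {q1,q2}  [seen]
Reachable DFA states: {q0}, {q2,q3}, {q1}, {q1,q2}, {q0,q1,q2}, ∅, {q0,q2}, {q2}, {q1,q2,q3}, {q0,q2,q3}, {q0,q1,q2,q3}.
Accepting DFA states (contain an NFA accepting state): {q2,q3}, {q1,q2}, {q0,q1,q2}, {q0,q2}, {q2}, {q1,q2,q3}, {q0,q2,q3}, {q0,q1,q2,q3}.

8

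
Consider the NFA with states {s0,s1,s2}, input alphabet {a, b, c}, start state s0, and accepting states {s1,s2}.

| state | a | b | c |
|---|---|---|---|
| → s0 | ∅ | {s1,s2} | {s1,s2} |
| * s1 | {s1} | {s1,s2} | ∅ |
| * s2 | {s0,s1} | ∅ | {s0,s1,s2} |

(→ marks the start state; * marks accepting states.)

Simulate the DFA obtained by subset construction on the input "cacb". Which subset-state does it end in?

{s1,s2}

Start: {s0}.
δ(s0,c) = {s1,s2}.
Union: {s1,s2}.
After c: {s1,s2}.
δ(s1,a) = {s1}; δ(s2,a) = {s0,s1}.
Union: {s0,s1}.
After a: {s0,s1}.
δ(s0,c) = {s1,s2}; δ(s1,c) = ∅.
Union: {s1,s2}.
After c: {s1,s2}.
δ(s1,b) = {s1,s2}; δ(s2,b) = ∅.
Union: {s1,s2}.
After b: {s1,s2}.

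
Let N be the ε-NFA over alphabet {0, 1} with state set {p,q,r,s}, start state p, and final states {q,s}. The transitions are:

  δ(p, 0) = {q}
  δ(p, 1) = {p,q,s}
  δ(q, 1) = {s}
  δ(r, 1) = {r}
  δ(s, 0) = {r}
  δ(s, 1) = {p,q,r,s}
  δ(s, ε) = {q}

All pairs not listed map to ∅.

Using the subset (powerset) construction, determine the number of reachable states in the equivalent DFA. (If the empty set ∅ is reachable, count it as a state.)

9

Start state of the DFA: {p} (ε-closure of the NFA start).
{p} --0--> {q}  [new]
{p} --1--> {p,q,s}  [new]
{q} --0--> ∅  [new]
{q} --1--> {q,s}  [new]
{p,q,s} --0--> {q,r}  [new]
{p,q,s} --1--> {p,q,r,s}  [new]
∅ --0--> ∅  [seen]
∅ --1--> ∅  [seen]
{q,s} --0--> {r}  [new]
{q,s} --1--> {p,q,r,s}  [seen]
{q,r} --0--> ∅  [seen]
{q,r} --1--> {q,r,s}  [new]
{p,q,r,s} --0--> {q,r}  [seen]
{p,q,r,s} --1--> {p,q,r,s}  [seen]
{r} --0--> ∅  [seen]
{r} --1--> {r}  [seen]
{q,r,s} --0--> {r}  [seen]
{q,r,s} --1--> {p,q,r,s}  [seen]
Reachable DFA states: {p}, {q}, {p,q,s}, ∅, {q,s}, {q,r}, {p,q,r,s}, {r}, {q,r,s}.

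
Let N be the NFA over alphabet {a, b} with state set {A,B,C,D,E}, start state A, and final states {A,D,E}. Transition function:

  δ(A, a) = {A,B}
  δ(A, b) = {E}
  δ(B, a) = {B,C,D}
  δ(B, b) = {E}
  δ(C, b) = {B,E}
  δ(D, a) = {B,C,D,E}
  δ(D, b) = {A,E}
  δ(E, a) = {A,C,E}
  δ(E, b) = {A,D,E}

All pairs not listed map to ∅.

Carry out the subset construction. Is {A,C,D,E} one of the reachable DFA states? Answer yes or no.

no

Start state of the DFA: {A}.
{A} --a--> {A,B}  [new]
{A} --b--> {E}  [new]
{A,B} --a--> {A,B,C,D}  [new]
{A,B} --b--> {E}  [seen]
{E} --a--> {A,C,E}  [new]
{E} --b--> {A,D,E}  [new]
{A,B,C,D} --a--> {A,B,C,D,E}  [new]
{A,B,C,D} --b--> {A,B,E}  [new]
{A,C,E} --a--> {A,B,C,E}  [new]
{A,C,E} --b--> {A,B,D,E}  [new]
{A,D,E} --a--> {A,B,C,D,E}  [seen]
{A,D,E} --b--> {A,D,E}  [seen]
{A,B,C,D,E} --a--> {A,B,C,D,E}  [seen]
{A,B,C,D,E} --b--> {A,B,D,E}  [seen]
{A,B,E} --a--> {A,B,C,D,E}  [seen]
{A,B,E} --b--> {A,D,E}  [seen]
{A,B,C,E} --a--> {A,B,C,D,E}  [seen]
{A,B,C,E} --b--> {A,B,D,E}  [seen]
{A,B,D,E} --a--> {A,B,C,D,E}  [seen]
{A,B,D,E} --b--> {A,D,E}  [seen]
Reachable DFA states: {A}, {A,B}, {E}, {A,B,C,D}, {A,C,E}, {A,D,E}, {A,B,C,D,E}, {A,B,E}, {A,B,C,E}, {A,B,D,E}.
{A,C,D,E} is not among them.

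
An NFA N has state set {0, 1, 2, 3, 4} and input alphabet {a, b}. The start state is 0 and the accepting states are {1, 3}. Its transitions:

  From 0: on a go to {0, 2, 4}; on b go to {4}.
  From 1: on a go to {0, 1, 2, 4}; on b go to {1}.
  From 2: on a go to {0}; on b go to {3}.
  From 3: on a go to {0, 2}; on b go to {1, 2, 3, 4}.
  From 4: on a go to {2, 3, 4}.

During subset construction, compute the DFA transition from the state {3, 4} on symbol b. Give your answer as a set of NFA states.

{1, 2, 3, 4}

δ(3,b) = {1, 2, 3, 4}; δ(4,b) = ∅.
Union: {1, 2, 3, 4}.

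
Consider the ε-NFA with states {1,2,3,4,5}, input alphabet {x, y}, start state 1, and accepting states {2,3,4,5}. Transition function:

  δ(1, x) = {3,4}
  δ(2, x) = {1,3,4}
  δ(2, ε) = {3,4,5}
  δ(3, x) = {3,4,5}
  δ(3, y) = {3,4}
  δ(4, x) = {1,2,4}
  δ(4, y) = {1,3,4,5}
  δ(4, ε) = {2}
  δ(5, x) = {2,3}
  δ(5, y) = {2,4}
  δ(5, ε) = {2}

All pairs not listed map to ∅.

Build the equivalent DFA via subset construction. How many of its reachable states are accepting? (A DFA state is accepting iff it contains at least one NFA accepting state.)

Start state of the DFA: {1} (ε-closure of the NFA start).
{1} --x--> {2,3,4,5}  [new]
{1} --y--> ∅  [new]
{2,3,4,5} --x--> {1,2,3,4,5}  [new]
{2,3,4,5} --y--> {1,2,3,4,5}  [seen]
∅ --x--> ∅  [seen]
∅ --y--> ∅  [seen]
{1,2,3,4,5} --x--> {1,2,3,4,5}  [seen]
{1,2,3,4,5} --y--> {1,2,3,4,5}  [seen]
Reachable DFA states: {1}, {2,3,4,5}, ∅, {1,2,3,4,5}.
Accepting DFA states (contain an NFA accepting state): {2,3,4,5}, {1,2,3,4,5}.

2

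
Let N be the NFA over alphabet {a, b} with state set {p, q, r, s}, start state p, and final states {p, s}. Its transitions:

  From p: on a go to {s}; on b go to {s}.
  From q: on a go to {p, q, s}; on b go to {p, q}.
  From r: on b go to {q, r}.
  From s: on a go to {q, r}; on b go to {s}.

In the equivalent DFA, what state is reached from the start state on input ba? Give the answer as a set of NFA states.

Start: {p}.
δ(p,b) = {s}.
Union: {s}.
After b: {s}.
δ(s,a) = {q, r}.
Union: {q, r}.
After a: {q, r}.

{q, r}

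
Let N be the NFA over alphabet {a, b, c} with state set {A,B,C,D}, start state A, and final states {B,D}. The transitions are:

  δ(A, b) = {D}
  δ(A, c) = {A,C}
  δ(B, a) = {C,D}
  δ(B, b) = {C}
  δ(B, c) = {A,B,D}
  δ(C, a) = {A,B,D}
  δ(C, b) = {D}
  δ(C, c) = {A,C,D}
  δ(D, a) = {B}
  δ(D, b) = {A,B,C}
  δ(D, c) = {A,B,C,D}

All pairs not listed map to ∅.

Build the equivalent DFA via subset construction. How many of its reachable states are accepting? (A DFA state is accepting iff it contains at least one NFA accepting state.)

Start state of the DFA: {A}.
{A} --a--> ∅  [new]
{A} --b--> {D}  [new]
{A} --c--> {A,C}  [new]
∅ --a--> ∅  [seen]
∅ --b--> ∅  [seen]
∅ --c--> ∅  [seen]
{D} --a--> {B}  [new]
{D} --b--> {A,B,C}  [new]
{D} --c--> {A,B,C,D}  [new]
{A,C} --a--> {A,B,D}  [new]
{A,C} --b--> {D}  [seen]
{A,C} --c--> {A,C,D}  [new]
{B} --a--> {C,D}  [new]
{B} --b--> {C}  [new]
{B} --c--> {A,B,D}  [seen]
{A,B,C} --a--> {A,B,C,D}  [seen]
{A,B,C} --b--> {C,D}  [seen]
{A,B,C} --c--> {A,B,C,D}  [seen]
{A,B,C,D} --a--> {A,B,C,D}  [seen]
{A,B,C,D} --b--> {A,B,C,D}  [seen]
{A,B,C,D} --c--> {A,B,C,D}  [seen]
{A,B,D} --a--> {B,C,D}  [new]
{A,B,D} --b--> {A,B,C,D}  [seen]
{A,B,D} --c--> {A,B,C,D}  [seen]
{A,C,D} --a--> {A,B,D}  [seen]
{A,C,D} --b--> {A,B,C,D}  [seen]
{A,C,D} --c--> {A,B,C,D}  [seen]
{C,D} --a--> {A,B,D}  [seen]
{C,D} --b--> {A,B,C,D}  [seen]
{C,D} --c--> {A,B,C,D}  [seen]
{C} --a--> {A,B,D}  [seen]
{C} --b--> {D}  [seen]
{C} --c--> {A,C,D}  [seen]
{B,C,D} --a--> {A,B,C,D}  [seen]
{B,C,D} --b--> {A,B,C,D}  [seen]
{B,C,D} --c--> {A,B,C,D}  [seen]
Reachable DFA states: {A}, ∅, {D}, {A,C}, {B}, {A,B,C}, {A,B,C,D}, {A,B,D}, {A,C,D}, {C,D}, {C}, {B,C,D}.
Accepting DFA states (contain an NFA accepting state): {D}, {B}, {A,B,C}, {A,B,C,D}, {A,B,D}, {A,C,D}, {C,D}, {B,C,D}.

8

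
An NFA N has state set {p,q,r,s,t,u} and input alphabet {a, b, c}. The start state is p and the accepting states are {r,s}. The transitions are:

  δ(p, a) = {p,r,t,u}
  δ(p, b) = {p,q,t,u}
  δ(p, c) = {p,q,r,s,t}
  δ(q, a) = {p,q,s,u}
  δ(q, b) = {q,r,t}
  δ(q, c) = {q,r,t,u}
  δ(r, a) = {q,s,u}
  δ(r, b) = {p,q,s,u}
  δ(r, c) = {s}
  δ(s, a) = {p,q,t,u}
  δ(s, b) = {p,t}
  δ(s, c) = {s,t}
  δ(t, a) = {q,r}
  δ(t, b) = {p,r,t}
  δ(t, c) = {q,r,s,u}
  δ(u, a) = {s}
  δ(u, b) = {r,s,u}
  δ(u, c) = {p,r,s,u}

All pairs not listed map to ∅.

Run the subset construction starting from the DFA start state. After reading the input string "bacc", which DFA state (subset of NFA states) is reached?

{p,q,r,s,t,u}

Start: {p}.
δ(p,b) = {p,q,t,u}.
Union: {p,q,t,u}.
After b: {p,q,t,u}.
δ(p,a) = {p,r,t,u}; δ(q,a) = {p,q,s,u}; δ(t,a) = {q,r}; δ(u,a) = {s}.
Union: {p,q,r,s,t,u}.
After a: {p,q,r,s,t,u}.
δ(p,c) = {p,q,r,s,t}; δ(q,c) = {q,r,t,u}; δ(r,c) = {s}; δ(s,c) = {s,t}; δ(t,c) = {q,r,s,u}; δ(u,c) = {p,r,s,u}.
Union: {p,q,r,s,t,u}.
After c: {p,q,r,s,t,u}.
δ(p,c) = {p,q,r,s,t}; δ(q,c) = {q,r,t,u}; δ(r,c) = {s}; δ(s,c) = {s,t}; δ(t,c) = {q,r,s,u}; δ(u,c) = {p,r,s,u}.
Union: {p,q,r,s,t,u}.
After c: {p,q,r,s,t,u}.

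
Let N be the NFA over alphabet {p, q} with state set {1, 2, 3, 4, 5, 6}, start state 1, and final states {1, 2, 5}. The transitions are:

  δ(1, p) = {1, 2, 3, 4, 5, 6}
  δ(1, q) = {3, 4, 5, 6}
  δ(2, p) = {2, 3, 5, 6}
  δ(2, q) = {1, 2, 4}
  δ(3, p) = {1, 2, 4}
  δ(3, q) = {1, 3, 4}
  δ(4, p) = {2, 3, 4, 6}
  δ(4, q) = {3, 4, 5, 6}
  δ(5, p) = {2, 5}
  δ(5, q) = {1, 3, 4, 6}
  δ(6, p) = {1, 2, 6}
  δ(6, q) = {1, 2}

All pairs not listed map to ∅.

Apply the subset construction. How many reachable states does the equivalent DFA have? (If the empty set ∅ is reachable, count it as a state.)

Start state of the DFA: {1}.
{1} --p--> {1, 2, 3, 4, 5, 6}  [new]
{1} --q--> {3, 4, 5, 6}  [new]
{1, 2, 3, 4, 5, 6} --p--> {1, 2, 3, 4, 5, 6}  [seen]
{1, 2, 3, 4, 5, 6} --q--> {1, 2, 3, 4, 5, 6}  [seen]
{3, 4, 5, 6} --p--> {1, 2, 3, 4, 5, 6}  [seen]
{3, 4, 5, 6} --q--> {1, 2, 3, 4, 5, 6}  [seen]
Reachable DFA states: {1}, {1, 2, 3, 4, 5, 6}, {3, 4, 5, 6}.

3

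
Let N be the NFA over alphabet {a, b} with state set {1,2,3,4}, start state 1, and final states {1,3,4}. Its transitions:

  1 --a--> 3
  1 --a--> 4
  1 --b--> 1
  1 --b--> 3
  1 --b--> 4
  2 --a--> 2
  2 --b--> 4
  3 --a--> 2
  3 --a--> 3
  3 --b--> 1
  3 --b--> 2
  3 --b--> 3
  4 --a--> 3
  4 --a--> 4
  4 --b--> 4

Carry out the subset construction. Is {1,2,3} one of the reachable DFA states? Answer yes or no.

no

Start state of the DFA: {1}.
{1} --a--> {3,4}  [new]
{1} --b--> {1,3,4}  [new]
{3,4} --a--> {2,3,4}  [new]
{3,4} --b--> {1,2,3,4}  [new]
{1,3,4} --a--> {2,3,4}  [seen]
{1,3,4} --b--> {1,2,3,4}  [seen]
{2,3,4} --a--> {2,3,4}  [seen]
{2,3,4} --b--> {1,2,3,4}  [seen]
{1,2,3,4} --a--> {2,3,4}  [seen]
{1,2,3,4} --b--> {1,2,3,4}  [seen]
Reachable DFA states: {1}, {3,4}, {1,3,4}, {2,3,4}, {1,2,3,4}.
{1,2,3} is not among them.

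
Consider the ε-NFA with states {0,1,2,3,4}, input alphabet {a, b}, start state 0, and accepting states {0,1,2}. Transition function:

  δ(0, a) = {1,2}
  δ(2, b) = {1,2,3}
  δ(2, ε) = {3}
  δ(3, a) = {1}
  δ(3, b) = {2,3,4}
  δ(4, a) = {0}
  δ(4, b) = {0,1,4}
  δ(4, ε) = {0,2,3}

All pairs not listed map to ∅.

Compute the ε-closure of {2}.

{2,3}

Begin with {2}.
2 →ε {3}; add 3.
ε-closure = {2,3}.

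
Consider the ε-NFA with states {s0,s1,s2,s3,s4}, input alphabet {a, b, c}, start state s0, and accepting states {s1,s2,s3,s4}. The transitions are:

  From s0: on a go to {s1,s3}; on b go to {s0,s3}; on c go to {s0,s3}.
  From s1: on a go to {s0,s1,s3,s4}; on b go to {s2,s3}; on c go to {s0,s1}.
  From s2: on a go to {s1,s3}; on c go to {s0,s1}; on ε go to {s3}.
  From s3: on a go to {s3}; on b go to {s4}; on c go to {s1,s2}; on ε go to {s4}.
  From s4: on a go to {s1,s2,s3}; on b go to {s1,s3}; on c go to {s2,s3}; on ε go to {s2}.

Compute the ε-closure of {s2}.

{s2,s3,s4}

Begin with {s2}.
s2 →ε {s3}; add s3.
s3 →ε {s4}; add s4.
ε-closure = {s2,s3,s4}.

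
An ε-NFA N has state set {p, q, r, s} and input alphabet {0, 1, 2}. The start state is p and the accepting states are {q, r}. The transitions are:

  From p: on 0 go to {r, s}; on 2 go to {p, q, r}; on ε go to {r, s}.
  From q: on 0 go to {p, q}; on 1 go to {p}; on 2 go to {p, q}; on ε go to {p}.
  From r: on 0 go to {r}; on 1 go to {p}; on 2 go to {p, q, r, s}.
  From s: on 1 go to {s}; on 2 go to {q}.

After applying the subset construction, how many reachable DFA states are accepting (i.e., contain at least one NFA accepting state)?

Start state of the DFA: {p, r, s} (ε-closure of the NFA start).
{p, r, s} --0--> {r, s}  [new]
{p, r, s} --1--> {p, r, s}  [seen]
{p, r, s} --2--> {p, q, r, s}  [new]
{r, s} --0--> {r}  [new]
{r, s} --1--> {p, r, s}  [seen]
{r, s} --2--> {p, q, r, s}  [seen]
{p, q, r, s} --0--> {p, q, r, s}  [seen]
{p, q, r, s} --1--> {p, r, s}  [seen]
{p, q, r, s} --2--> {p, q, r, s}  [seen]
{r} --0--> {r}  [seen]
{r} --1--> {p, r, s}  [seen]
{r} --2--> {p, q, r, s}  [seen]
Reachable DFA states: {p, r, s}, {r, s}, {p, q, r, s}, {r}.
Accepting DFA states (contain an NFA accepting state): {p, r, s}, {r, s}, {p, q, r, s}, {r}.

4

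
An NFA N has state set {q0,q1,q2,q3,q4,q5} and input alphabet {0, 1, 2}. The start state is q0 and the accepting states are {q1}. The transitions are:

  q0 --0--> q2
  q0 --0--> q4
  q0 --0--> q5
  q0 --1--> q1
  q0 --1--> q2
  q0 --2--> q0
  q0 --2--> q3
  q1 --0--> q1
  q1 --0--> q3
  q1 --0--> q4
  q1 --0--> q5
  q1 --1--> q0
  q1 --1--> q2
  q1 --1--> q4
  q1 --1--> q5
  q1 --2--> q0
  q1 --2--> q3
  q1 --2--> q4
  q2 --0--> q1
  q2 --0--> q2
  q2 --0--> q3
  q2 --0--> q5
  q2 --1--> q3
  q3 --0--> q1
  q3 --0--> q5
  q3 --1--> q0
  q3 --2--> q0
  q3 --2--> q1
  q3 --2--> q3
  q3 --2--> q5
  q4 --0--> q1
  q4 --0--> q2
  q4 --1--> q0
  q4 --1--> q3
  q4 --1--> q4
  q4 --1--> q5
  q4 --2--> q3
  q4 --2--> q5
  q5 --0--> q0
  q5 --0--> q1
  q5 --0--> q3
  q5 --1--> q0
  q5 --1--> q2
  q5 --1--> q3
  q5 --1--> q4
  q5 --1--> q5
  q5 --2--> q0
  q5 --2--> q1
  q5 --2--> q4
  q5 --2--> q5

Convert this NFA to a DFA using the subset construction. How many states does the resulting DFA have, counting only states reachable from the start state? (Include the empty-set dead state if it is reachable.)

Start state of the DFA: {q0}.
{q0} --0--> {q2,q4,q5}  [new]
{q0} --1--> {q1,q2}  [new]
{q0} --2--> {q0,q3}  [new]
{q2,q4,q5} --0--> {q0,q1,q2,q3,q5}  [new]
{q2,q4,q5} --1--> {q0,q2,q3,q4,q5}  [new]
{q2,q4,q5} --2--> {q0,q1,q3,q4,q5}  [new]
{q1,q2} --0--> {q1,q2,q3,q4,q5}  [new]
{q1,q2} --1--> {q0,q2,q3,q4,q5}  [seen]
{q1,q2} --2--> {q0,q3,q4}  [new]
{q0,q3} --0--> {q1,q2,q4,q5}  [new]
{q0,q3} --1--> {q0,q1,q2}  [new]
{q0,q3} --2--> {q0,q1,q3,q5}  [new]
{q0,q1,q2,q3,q5} --0--> {q0,q1,q2,q3,q4,q5}  [new]
{q0,q1,q2,q3,q5} --1--> {q0,q1,q2,q3,q4,q5}  [seen]
{q0,q1,q2,q3,q5} --2--> {q0,q1,q3,q4,q5}  [seen]
{q0,q2,q3,q4,q5} --0--> {q0,q1,q2,q3,q4,q5}  [seen]
{q0,q2,q3,q4,q5} --1--> {q0,q1,q2,q3,q4,q5}  [seen]
{q0,q2,q3,q4,q5} --2--> {q0,q1,q3,q4,q5}  [seen]
{q0,q1,q3,q4,q5} --0--> {q0,q1,q2,q3,q4,q5}  [seen]
{q0,q1,q3,q4,q5} --1--> {q0,q1,q2,q3,q4,q5}  [seen]
{q0,q1,q3,q4,q5} --2--> {q0,q1,q3,q4,q5}  [seen]
{q1,q2,q3,q4,q5} --0--> {q0,q1,q2,q3,q4,q5}  [seen]
{q1,q2,q3,q4,q5} --1--> {q0,q2,q3,q4,q5}  [seen]
{q1,q2,q3,q4,q5} --2--> {q0,q1,q3,q4,q5}  [seen]
{q0,q3,q4} --0--> {q1,q2,q4,q5}  [seen]
{q0,q3,q4} --1--> {q0,q1,q2,q3,q4,q5}  [seen]
{q0,q3,q4} --2--> {q0,q1,q3,q5}  [seen]
{q1,q2,q4,q5} --0--> {q0,q1,q2,q3,q4,q5}  [seen]
{q1,q2,q4,q5} --1--> {q0,q2,q3,q4,q5}  [seen]
{q1,q2,q4,q5} --2--> {q0,q1,q3,q4,q5}  [seen]
{q0,q1,q2} --0--> {q1,q2,q3,q4,q5}  [seen]
{q0,q1,q2} --1--> {q0,q1,q2,q3,q4,q5}  [seen]
{q0,q1,q2} --2--> {q0,q3,q4}  [seen]
{q0,q1,q3,q5} --0--> {q0,q1,q2,q3,q4,q5}  [seen]
{q0,q1,q3,q5} --1--> {q0,q1,q2,q3,q4,q5}  [seen]
{q0,q1,q3,q5} --2--> {q0,q1,q3,q4,q5}  [seen]
{q0,q1,q2,q3,q4,q5} --0--> {q0,q1,q2,q3,q4,q5}  [seen]
{q0,q1,q2,q3,q4,q5} --1--> {q0,q1,q2,q3,q4,q5}  [seen]
{q0,q1,q2,q3,q4,q5} --2--> {q0,q1,q3,q4,q5}  [seen]
Reachable DFA states: {q0}, {q2,q4,q5}, {q1,q2}, {q0,q3}, {q0,q1,q2,q3,q5}, {q0,q2,q3,q4,q5}, {q0,q1,q3,q4,q5}, {q1,q2,q3,q4,q5}, {q0,q3,q4}, {q1,q2,q4,q5}, {q0,q1,q2}, {q0,q1,q3,q5}, {q0,q1,q2,q3,q4,q5}.

13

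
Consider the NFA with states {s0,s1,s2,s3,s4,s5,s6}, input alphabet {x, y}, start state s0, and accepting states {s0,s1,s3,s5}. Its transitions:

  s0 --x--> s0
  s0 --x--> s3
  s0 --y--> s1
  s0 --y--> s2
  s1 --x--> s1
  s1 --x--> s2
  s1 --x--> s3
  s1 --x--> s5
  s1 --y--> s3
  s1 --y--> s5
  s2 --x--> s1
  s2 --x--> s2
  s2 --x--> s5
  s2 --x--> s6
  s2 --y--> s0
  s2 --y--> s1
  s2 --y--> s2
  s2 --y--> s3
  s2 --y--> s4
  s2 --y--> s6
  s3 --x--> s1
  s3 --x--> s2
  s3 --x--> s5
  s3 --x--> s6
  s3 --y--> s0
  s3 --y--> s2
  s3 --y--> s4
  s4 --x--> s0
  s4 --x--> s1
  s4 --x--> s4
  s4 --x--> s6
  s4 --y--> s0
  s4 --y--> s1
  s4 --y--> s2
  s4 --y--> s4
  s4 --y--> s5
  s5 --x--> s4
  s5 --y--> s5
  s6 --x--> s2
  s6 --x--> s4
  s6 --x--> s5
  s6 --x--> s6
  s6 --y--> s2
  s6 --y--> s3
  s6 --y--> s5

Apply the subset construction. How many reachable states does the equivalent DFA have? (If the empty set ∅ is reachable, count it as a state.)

Start state of the DFA: {s0}.
{s0} --x--> {s0,s3}  [new]
{s0} --y--> {s1,s2}  [new]
{s0,s3} --x--> {s0,s1,s2,s3,s5,s6}  [new]
{s0,s3} --y--> {s0,s1,s2,s4}  [new]
{s1,s2} --x--> {s1,s2,s3,s5,s6}  [new]
{s1,s2} --y--> {s0,s1,s2,s3,s4,s5,s6}  [new]
{s0,s1,s2,s3,s5,s6} --x--> {s0,s1,s2,s3,s4,s5,s6}  [seen]
{s0,s1,s2,s3,s5,s6} --y--> {s0,s1,s2,s3,s4,s5,s6}  [seen]
{s0,s1,s2,s4} --x--> {s0,s1,s2,s3,s4,s5,s6}  [seen]
{s0,s1,s2,s4} --y--> {s0,s1,s2,s3,s4,s5,s6}  [seen]
{s1,s2,s3,s5,s6} --x--> {s1,s2,s3,s4,s5,s6}  [new]
{s1,s2,s3,s5,s6} --y--> {s0,s1,s2,s3,s4,s5,s6}  [seen]
{s0,s1,s2,s3,s4,s5,s6} --x--> {s0,s1,s2,s3,s4,s5,s6}  [seen]
{s0,s1,s2,s3,s4,s5,s6} --y--> {s0,s1,s2,s3,s4,s5,s6}  [seen]
{s1,s2,s3,s4,s5,s6} --x--> {s0,s1,s2,s3,s4,s5,s6}  [seen]
{s1,s2,s3,s4,s5,s6} --y--> {s0,s1,s2,s3,s4,s5,s6}  [seen]
Reachable DFA states: {s0}, {s0,s3}, {s1,s2}, {s0,s1,s2,s3,s5,s6}, {s0,s1,s2,s4}, {s1,s2,s3,s5,s6}, {s0,s1,s2,s3,s4,s5,s6}, {s1,s2,s3,s4,s5,s6}.

8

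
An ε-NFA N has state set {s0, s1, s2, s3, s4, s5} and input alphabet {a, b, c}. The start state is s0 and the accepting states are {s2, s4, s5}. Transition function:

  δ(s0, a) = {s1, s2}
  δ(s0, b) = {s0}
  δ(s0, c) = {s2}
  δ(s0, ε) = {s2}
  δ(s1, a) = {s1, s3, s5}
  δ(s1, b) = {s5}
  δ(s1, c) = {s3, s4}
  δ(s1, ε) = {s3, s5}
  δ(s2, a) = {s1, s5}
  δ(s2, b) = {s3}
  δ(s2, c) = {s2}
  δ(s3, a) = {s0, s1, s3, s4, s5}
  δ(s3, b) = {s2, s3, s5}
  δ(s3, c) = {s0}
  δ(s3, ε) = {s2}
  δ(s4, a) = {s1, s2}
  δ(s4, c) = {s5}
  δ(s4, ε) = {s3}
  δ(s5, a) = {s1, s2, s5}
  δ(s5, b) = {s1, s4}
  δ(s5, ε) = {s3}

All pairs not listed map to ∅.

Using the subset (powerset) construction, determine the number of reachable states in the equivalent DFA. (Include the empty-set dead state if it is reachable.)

11

Start state of the DFA: {s0, s2} (ε-closure of the NFA start).
{s0, s2} --a--> {s1, s2, s3, s5}  [new]
{s0, s2} --b--> {s0, s2, s3}  [new]
{s0, s2} --c--> {s2}  [new]
{s1, s2, s3, s5} --a--> {s0, s1, s2, s3, s4, s5}  [new]
{s1, s2, s3, s5} --b--> {s1, s2, s3, s4, s5}  [new]
{s1, s2, s3, s5} --c--> {s0, s2, s3, s4}  [new]
{s0, s2, s3} --a--> {s0, s1, s2, s3, s4, s5}  [seen]
{s0, s2, s3} --b--> {s0, s2, s3, s5}  [new]
{s0, s2, s3} --c--> {s0, s2}  [seen]
{s2} --a--> {s1, s2, s3, s5}  [seen]
{s2} --b--> {s2, s3}  [new]
{s2} --c--> {s2}  [seen]
{s0, s1, s2, s3, s4, s5} --a--> {s0, s1, s2, s3, s4, s5}  [seen]
{s0, s1, s2, s3, s4, s5} --b--> {s0, s1, s2, s3, s4, s5}  [seen]
{s0, s1, s2, s3, s4, s5} --c--> {s0, s2, s3, s4, s5}  [new]
{s1, s2, s3, s4, s5} --a--> {s0, s1, s2, s3, s4, s5}  [seen]
{s1, s2, s3, s4, s5} --b--> {s1, s2, s3, s4, s5}  [seen]
{s1, s2, s3, s4, s5} --c--> {s0, s2, s3, s4, s5}  [seen]
{s0, s2, s3, s4} --a--> {s0, s1, s2, s3, s4, s5}  [seen]
{s0, s2, s3, s4} --b--> {s0, s2, s3, s5}  [seen]
{s0, s2, s3, s4} --c--> {s0, s2, s3, s5}  [seen]
{s0, s2, s3, s5} --a--> {s0, s1, s2, s3, s4, s5}  [seen]
{s0, s2, s3, s5} --b--> {s0, s1, s2, s3, s4, s5}  [seen]
{s0, s2, s3, s5} --c--> {s0, s2}  [seen]
{s2, s3} --a--> {s0, s1, s2, s3, s4, s5}  [seen]
{s2, s3} --b--> {s2, s3, s5}  [new]
{s2, s3} --c--> {s0, s2}  [seen]
{s0, s2, s3, s4, s5} --a--> {s0, s1, s2, s3, s4, s5}  [seen]
{s0, s2, s3, s4, s5} --b--> {s0, s1, s2, s3, s4, s5}  [seen]
{s0, s2, s3, s4, s5} --c--> {s0, s2, s3, s5}  [seen]
{s2, s3, s5} --a--> {s0, s1, s2, s3, s4, s5}  [seen]
{s2, s3, s5} --b--> {s1, s2, s3, s4, s5}  [seen]
{s2, s3, s5} --c--> {s0, s2}  [seen]
Reachable DFA states: {s0, s2}, {s1, s2, s3, s5}, {s0, s2, s3}, {s2}, {s0, s1, s2, s3, s4, s5}, {s1, s2, s3, s4, s5}, {s0, s2, s3, s4}, {s0, s2, s3, s5}, {s2, s3}, {s0, s2, s3, s4, s5}, {s2, s3, s5}.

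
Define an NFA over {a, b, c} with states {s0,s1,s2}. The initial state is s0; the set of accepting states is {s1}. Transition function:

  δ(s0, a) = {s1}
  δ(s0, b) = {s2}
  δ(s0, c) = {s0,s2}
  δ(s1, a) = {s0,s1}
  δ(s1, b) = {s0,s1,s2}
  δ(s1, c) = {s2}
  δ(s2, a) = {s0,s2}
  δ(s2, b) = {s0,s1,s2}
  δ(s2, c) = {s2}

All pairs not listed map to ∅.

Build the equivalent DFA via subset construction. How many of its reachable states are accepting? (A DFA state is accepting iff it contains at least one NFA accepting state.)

Start state of the DFA: {s0}.
{s0} --a--> {s1}  [new]
{s0} --b--> {s2}  [new]
{s0} --c--> {s0,s2}  [new]
{s1} --a--> {s0,s1}  [new]
{s1} --b--> {s0,s1,s2}  [new]
{s1} --c--> {s2}  [seen]
{s2} --a--> {s0,s2}  [seen]
{s2} --b--> {s0,s1,s2}  [seen]
{s2} --c--> {s2}  [seen]
{s0,s2} --a--> {s0,s1,s2}  [seen]
{s0,s2} --b--> {s0,s1,s2}  [seen]
{s0,s2} --c--> {s0,s2}  [seen]
{s0,s1} --a--> {s0,s1}  [seen]
{s0,s1} --b--> {s0,s1,s2}  [seen]
{s0,s1} --c--> {s0,s2}  [seen]
{s0,s1,s2} --a--> {s0,s1,s2}  [seen]
{s0,s1,s2} --b--> {s0,s1,s2}  [seen]
{s0,s1,s2} --c--> {s0,s2}  [seen]
Reachable DFA states: {s0}, {s1}, {s2}, {s0,s2}, {s0,s1}, {s0,s1,s2}.
Accepting DFA states (contain an NFA accepting state): {s1}, {s0,s1}, {s0,s1,s2}.

3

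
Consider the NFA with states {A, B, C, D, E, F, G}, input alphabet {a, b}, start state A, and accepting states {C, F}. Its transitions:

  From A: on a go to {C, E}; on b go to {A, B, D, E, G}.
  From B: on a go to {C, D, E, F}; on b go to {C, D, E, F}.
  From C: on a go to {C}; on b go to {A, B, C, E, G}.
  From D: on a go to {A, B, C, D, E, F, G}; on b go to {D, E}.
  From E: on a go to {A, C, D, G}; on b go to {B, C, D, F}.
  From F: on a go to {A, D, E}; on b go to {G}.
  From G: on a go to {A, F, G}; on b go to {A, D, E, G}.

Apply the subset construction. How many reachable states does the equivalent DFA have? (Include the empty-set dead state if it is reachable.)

6

Start state of the DFA: {A}.
{A} --a--> {C, E}  [new]
{A} --b--> {A, B, D, E, G}  [new]
{C, E} --a--> {A, C, D, G}  [new]
{C, E} --b--> {A, B, C, D, E, F, G}  [new]
{A, B, D, E, G} --a--> {A, B, C, D, E, F, G}  [seen]
{A, B, D, E, G} --b--> {A, B, C, D, E, F, G}  [seen]
{A, C, D, G} --a--> {A, B, C, D, E, F, G}  [seen]
{A, C, D, G} --b--> {A, B, C, D, E, G}  [new]
{A, B, C, D, E, F, G} --a--> {A, B, C, D, E, F, G}  [seen]
{A, B, C, D, E, F, G} --b--> {A, B, C, D, E, F, G}  [seen]
{A, B, C, D, E, G} --a--> {A, B, C, D, E, F, G}  [seen]
{A, B, C, D, E, G} --b--> {A, B, C, D, E, F, G}  [seen]
Reachable DFA states: {A}, {C, E}, {A, B, D, E, G}, {A, C, D, G}, {A, B, C, D, E, F, G}, {A, B, C, D, E, G}.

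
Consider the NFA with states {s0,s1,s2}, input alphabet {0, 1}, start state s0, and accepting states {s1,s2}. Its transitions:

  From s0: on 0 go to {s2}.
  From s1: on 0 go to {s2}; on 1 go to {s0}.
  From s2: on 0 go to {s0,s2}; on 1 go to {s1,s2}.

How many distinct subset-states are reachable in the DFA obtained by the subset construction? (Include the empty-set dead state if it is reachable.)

6

Start state of the DFA: {s0}.
{s0} --0--> {s2}  [new]
{s0} --1--> ∅  [new]
{s2} --0--> {s0,s2}  [new]
{s2} --1--> {s1,s2}  [new]
∅ --0--> ∅  [seen]
∅ --1--> ∅  [seen]
{s0,s2} --0--> {s0,s2}  [seen]
{s0,s2} --1--> {s1,s2}  [seen]
{s1,s2} --0--> {s0,s2}  [seen]
{s1,s2} --1--> {s0,s1,s2}  [new]
{s0,s1,s2} --0--> {s0,s2}  [seen]
{s0,s1,s2} --1--> {s0,s1,s2}  [seen]
Reachable DFA states: {s0}, {s2}, ∅, {s0,s2}, {s1,s2}, {s0,s1,s2}.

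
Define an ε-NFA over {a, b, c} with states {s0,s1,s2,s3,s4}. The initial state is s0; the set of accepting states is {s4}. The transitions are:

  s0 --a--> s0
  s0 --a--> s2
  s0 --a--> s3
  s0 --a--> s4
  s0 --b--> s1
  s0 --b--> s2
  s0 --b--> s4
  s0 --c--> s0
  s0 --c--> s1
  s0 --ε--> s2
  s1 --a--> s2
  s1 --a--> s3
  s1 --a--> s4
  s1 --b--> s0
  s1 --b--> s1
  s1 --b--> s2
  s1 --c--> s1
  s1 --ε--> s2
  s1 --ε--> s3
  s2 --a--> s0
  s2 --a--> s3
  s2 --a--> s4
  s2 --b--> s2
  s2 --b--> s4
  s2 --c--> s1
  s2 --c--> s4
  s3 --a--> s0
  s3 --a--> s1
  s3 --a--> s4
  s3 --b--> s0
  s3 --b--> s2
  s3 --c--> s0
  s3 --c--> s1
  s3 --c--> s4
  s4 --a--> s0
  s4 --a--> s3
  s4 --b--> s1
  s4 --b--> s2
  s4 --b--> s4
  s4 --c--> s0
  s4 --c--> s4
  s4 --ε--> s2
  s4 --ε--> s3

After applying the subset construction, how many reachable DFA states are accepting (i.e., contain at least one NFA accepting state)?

Start state of the DFA: {s0,s2} (ε-closure of the NFA start).
{s0,s2} --a--> {s0,s2,s3,s4}  [new]
{s0,s2} --b--> {s1,s2,s3,s4}  [new]
{s0,s2} --c--> {s0,s1,s2,s3,s4}  [new]
{s0,s2,s3,s4} --a--> {s0,s1,s2,s3,s4}  [seen]
{s0,s2,s3,s4} --b--> {s0,s1,s2,s3,s4}  [seen]
{s0,s2,s3,s4} --c--> {s0,s1,s2,s3,s4}  [seen]
{s1,s2,s3,s4} --a--> {s0,s1,s2,s3,s4}  [seen]
{s1,s2,s3,s4} --b--> {s0,s1,s2,s3,s4}  [seen]
{s1,s2,s3,s4} --c--> {s0,s1,s2,s3,s4}  [seen]
{s0,s1,s2,s3,s4} --a--> {s0,s1,s2,s3,s4}  [seen]
{s0,s1,s2,s3,s4} --b--> {s0,s1,s2,s3,s4}  [seen]
{s0,s1,s2,s3,s4} --c--> {s0,s1,s2,s3,s4}  [seen]
Reachable DFA states: {s0,s2}, {s0,s2,s3,s4}, {s1,s2,s3,s4}, {s0,s1,s2,s3,s4}.
Accepting DFA states (contain an NFA accepting state): {s0,s2,s3,s4}, {s1,s2,s3,s4}, {s0,s1,s2,s3,s4}.

3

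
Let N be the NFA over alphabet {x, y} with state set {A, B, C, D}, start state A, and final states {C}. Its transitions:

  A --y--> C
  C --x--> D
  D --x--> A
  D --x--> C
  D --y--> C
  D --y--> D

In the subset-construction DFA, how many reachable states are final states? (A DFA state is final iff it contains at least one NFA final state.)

Start state of the DFA: {A}.
{A} --x--> ∅  [new]
{A} --y--> {C}  [new]
∅ --x--> ∅  [seen]
∅ --y--> ∅  [seen]
{C} --x--> {D}  [new]
{C} --y--> ∅  [seen]
{D} --x--> {A, C}  [new]
{D} --y--> {C, D}  [new]
{A, C} --x--> {D}  [seen]
{A, C} --y--> {C}  [seen]
{C, D} --x--> {A, C, D}  [new]
{C, D} --y--> {C, D}  [seen]
{A, C, D} --x--> {A, C, D}  [seen]
{A, C, D} --y--> {C, D}  [seen]
Reachable DFA states: {A}, ∅, {C}, {D}, {A, C}, {C, D}, {A, C, D}.
Accepting DFA states (contain an NFA accepting state): {C}, {A, C}, {C, D}, {A, C, D}.

4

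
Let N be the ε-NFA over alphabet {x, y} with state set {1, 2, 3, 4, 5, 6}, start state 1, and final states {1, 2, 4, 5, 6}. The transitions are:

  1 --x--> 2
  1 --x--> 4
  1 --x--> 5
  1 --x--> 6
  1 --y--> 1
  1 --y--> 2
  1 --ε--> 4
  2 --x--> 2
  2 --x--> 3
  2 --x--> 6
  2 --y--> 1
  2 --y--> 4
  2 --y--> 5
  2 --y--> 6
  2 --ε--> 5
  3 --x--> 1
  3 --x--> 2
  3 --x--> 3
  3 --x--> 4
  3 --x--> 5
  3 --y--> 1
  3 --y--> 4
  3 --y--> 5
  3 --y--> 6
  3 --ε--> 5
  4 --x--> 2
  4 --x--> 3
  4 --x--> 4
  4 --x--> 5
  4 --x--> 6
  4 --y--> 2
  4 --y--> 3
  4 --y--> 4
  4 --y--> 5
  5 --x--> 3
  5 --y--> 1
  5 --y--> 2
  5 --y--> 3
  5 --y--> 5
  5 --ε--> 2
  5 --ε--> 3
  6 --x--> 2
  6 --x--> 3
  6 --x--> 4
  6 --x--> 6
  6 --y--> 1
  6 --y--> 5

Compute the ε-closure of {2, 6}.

Begin with {2, 6}.
2 →ε {5}; add 5.
5 →ε {2, 3}; add 3.
ε-closure = {2, 3, 5, 6}.

{2, 3, 5, 6}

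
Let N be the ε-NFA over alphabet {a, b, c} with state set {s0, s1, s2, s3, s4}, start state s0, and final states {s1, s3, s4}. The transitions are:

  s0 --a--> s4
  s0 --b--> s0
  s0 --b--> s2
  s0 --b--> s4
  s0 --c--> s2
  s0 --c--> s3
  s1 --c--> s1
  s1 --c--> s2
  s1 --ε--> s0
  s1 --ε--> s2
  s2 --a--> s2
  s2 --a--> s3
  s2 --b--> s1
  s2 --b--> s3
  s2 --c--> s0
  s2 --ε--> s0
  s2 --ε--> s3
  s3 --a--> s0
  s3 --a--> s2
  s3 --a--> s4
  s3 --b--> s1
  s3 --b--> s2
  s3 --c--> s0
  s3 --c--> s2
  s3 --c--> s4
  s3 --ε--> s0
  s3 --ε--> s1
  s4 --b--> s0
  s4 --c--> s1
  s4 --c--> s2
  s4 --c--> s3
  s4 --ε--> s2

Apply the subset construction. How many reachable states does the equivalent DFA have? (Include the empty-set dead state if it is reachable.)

3

Start state of the DFA: {s0} (ε-closure of the NFA start).
{s0} --a--> {s0, s1, s2, s3, s4}  [new]
{s0} --b--> {s0, s1, s2, s3, s4}  [seen]
{s0} --c--> {s0, s1, s2, s3}  [new]
{s0, s1, s2, s3, s4} --a--> {s0, s1, s2, s3, s4}  [seen]
{s0, s1, s2, s3, s4} --b--> {s0, s1, s2, s3, s4}  [seen]
{s0, s1, s2, s3, s4} --c--> {s0, s1, s2, s3, s4}  [seen]
{s0, s1, s2, s3} --a--> {s0, s1, s2, s3, s4}  [seen]
{s0, s1, s2, s3} --b--> {s0, s1, s2, s3, s4}  [seen]
{s0, s1, s2, s3} --c--> {s0, s1, s2, s3, s4}  [seen]
Reachable DFA states: {s0}, {s0, s1, s2, s3, s4}, {s0, s1, s2, s3}.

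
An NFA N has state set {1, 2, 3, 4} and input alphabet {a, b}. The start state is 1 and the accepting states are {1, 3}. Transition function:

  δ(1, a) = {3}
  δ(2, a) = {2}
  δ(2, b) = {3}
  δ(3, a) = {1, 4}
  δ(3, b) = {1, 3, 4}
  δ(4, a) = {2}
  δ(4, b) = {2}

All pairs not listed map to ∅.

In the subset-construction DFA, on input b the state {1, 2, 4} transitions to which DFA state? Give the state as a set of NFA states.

{2, 3}

δ(1,b) = ∅; δ(2,b) = {3}; δ(4,b) = {2}.
Union: {2, 3}.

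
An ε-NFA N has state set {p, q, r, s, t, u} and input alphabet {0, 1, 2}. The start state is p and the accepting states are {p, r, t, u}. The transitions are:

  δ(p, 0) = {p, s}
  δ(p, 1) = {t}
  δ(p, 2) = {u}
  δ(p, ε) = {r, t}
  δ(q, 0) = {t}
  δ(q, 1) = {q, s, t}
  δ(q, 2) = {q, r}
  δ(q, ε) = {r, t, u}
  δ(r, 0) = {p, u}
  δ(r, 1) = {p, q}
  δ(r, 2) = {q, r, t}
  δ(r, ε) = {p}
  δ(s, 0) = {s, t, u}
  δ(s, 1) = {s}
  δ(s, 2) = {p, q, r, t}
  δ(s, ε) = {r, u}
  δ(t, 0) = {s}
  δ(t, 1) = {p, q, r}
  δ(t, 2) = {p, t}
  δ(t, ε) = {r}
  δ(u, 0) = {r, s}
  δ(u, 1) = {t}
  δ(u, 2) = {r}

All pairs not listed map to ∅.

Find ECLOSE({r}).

{p, r, t}

Begin with {r}.
r →ε {p}; add p.
p →ε {r, t}; add t.
ε-closure = {p, r, t}.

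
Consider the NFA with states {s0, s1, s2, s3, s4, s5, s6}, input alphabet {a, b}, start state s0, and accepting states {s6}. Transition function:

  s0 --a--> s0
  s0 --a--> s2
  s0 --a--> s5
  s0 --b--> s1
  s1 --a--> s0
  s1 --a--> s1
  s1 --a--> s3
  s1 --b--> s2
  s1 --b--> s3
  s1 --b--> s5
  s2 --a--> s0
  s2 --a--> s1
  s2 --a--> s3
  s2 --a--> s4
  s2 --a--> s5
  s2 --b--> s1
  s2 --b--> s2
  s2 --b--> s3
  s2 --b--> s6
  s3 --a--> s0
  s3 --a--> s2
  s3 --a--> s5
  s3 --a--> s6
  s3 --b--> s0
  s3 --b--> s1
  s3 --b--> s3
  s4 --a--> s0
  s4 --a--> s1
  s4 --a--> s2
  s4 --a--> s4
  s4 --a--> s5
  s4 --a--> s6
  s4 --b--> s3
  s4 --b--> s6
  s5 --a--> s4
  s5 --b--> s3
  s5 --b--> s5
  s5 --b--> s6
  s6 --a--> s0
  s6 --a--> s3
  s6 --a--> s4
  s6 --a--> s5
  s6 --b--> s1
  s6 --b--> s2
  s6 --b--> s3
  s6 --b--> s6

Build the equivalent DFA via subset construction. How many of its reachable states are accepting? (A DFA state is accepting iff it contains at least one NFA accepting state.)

Start state of the DFA: {s0}.
{s0} --a--> {s0, s2, s5}  [new]
{s0} --b--> {s1}  [new]
{s0, s2, s5} --a--> {s0, s1, s2, s3, s4, s5}  [new]
{s0, s2, s5} --b--> {s1, s2, s3, s5, s6}  [new]
{s1} --a--> {s0, s1, s3}  [new]
{s1} --b--> {s2, s3, s5}  [new]
{s0, s1, s2, s3, s4, s5} --a--> {s0, s1, s2, s3, s4, s5, s6}  [new]
{s0, s1, s2, s3, s4, s5} --b--> {s0, s1, s2, s3, s5, s6}  [new]
{s1, s2, s3, s5, s6} --a--> {s0, s1, s2, s3, s4, s5, s6}  [seen]
{s1, s2, s3, s5, s6} --b--> {s0, s1, s2, s3, s5, s6}  [seen]
{s0, s1, s3} --a--> {s0, s1, s2, s3, s5, s6}  [seen]
{s0, s1, s3} --b--> {s0, s1, s2, s3, s5}  [new]
{s2, s3, s5} --a--> {s0, s1, s2, s3, s4, s5, s6}  [seen]
{s2, s3, s5} --b--> {s0, s1, s2, s3, s5, s6}  [seen]
{s0, s1, s2, s3, s4, s5, s6} --a--> {s0, s1, s2, s3, s4, s5, s6}  [seen]
{s0, s1, s2, s3, s4, s5, s6} --b--> {s0, s1, s2, s3, s5, s6}  [seen]
{s0, s1, s2, s3, s5, s6} --a--> {s0, s1, s2, s3, s4, s5, s6}  [seen]
{s0, s1, s2, s3, s5, s6} --b--> {s0, s1, s2, s3, s5, s6}  [seen]
{s0, s1, s2, s3, s5} --a--> {s0, s1, s2, s3, s4, s5, s6}  [seen]
{s0, s1, s2, s3, s5} --b--> {s0, s1, s2, s3, s5, s6}  [seen]
Reachable DFA states: {s0}, {s0, s2, s5}, {s1}, {s0, s1, s2, s3, s4, s5}, {s1, s2, s3, s5, s6}, {s0, s1, s3}, {s2, s3, s5}, {s0, s1, s2, s3, s4, s5, s6}, {s0, s1, s2, s3, s5, s6}, {s0, s1, s2, s3, s5}.
Accepting DFA states (contain an NFA accepting state): {s1, s2, s3, s5, s6}, {s0, s1, s2, s3, s4, s5, s6}, {s0, s1, s2, s3, s5, s6}.

3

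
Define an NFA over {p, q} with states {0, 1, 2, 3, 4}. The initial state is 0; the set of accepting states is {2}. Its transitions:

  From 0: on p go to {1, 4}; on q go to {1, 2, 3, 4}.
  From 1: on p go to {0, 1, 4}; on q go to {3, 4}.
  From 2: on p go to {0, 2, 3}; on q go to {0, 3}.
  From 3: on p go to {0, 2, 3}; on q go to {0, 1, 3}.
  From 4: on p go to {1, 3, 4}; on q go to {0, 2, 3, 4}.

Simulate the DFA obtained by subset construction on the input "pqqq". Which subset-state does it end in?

Start: {0}.
δ(0,p) = {1, 4}.
Union: {1, 4}.
After p: {1, 4}.
δ(1,q) = {3, 4}; δ(4,q) = {0, 2, 3, 4}.
Union: {0, 2, 3, 4}.
After q: {0, 2, 3, 4}.
δ(0,q) = {1, 2, 3, 4}; δ(2,q) = {0, 3}; δ(3,q) = {0, 1, 3}; δ(4,q) = {0, 2, 3, 4}.
Union: {0, 1, 2, 3, 4}.
After q: {0, 1, 2, 3, 4}.
δ(0,q) = {1, 2, 3, 4}; δ(1,q) = {3, 4}; δ(2,q) = {0, 3}; δ(3,q) = {0, 1, 3}; δ(4,q) = {0, 2, 3, 4}.
Union: {0, 1, 2, 3, 4}.
After q: {0, 1, 2, 3, 4}.

{0, 1, 2, 3, 4}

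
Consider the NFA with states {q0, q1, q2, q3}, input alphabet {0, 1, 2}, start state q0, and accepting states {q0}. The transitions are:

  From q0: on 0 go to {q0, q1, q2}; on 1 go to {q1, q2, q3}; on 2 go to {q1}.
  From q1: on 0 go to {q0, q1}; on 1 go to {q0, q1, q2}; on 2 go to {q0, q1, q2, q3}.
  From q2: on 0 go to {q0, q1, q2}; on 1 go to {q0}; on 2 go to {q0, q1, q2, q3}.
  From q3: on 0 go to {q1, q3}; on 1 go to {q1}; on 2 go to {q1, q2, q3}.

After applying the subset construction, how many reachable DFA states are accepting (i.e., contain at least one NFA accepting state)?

Start state of the DFA: {q0}.
{q0} --0--> {q0, q1, q2}  [new]
{q0} --1--> {q1, q2, q3}  [new]
{q0} --2--> {q1}  [new]
{q0, q1, q2} --0--> {q0, q1, q2}  [seen]
{q0, q1, q2} --1--> {q0, q1, q2, q3}  [new]
{q0, q1, q2} --2--> {q0, q1, q2, q3}  [seen]
{q1, q2, q3} --0--> {q0, q1, q2, q3}  [seen]
{q1, q2, q3} --1--> {q0, q1, q2}  [seen]
{q1, q2, q3} --2--> {q0, q1, q2, q3}  [seen]
{q1} --0--> {q0, q1}  [new]
{q1} --1--> {q0, q1, q2}  [seen]
{q1} --2--> {q0, q1, q2, q3}  [seen]
{q0, q1, q2, q3} --0--> {q0, q1, q2, q3}  [seen]
{q0, q1, q2, q3} --1--> {q0, q1, q2, q3}  [seen]
{q0, q1, q2, q3} --2--> {q0, q1, q2, q3}  [seen]
{q0, q1} --0--> {q0, q1, q2}  [seen]
{q0, q1} --1--> {q0, q1, q2, q3}  [seen]
{q0, q1} --2--> {q0, q1, q2, q3}  [seen]
Reachable DFA states: {q0}, {q0, q1, q2}, {q1, q2, q3}, {q1}, {q0, q1, q2, q3}, {q0, q1}.
Accepting DFA states (contain an NFA accepting state): {q0}, {q0, q1, q2}, {q0, q1, q2, q3}, {q0, q1}.

4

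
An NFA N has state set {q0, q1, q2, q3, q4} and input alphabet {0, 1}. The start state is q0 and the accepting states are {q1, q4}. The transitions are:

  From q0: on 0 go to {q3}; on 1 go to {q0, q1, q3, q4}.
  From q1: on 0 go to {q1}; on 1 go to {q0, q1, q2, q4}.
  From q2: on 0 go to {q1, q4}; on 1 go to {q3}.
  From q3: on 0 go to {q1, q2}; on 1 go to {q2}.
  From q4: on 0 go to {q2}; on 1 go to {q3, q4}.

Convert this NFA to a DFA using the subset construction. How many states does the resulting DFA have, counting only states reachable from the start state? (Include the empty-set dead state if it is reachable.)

10

Start state of the DFA: {q0}.
{q0} --0--> {q3}  [new]
{q0} --1--> {q0, q1, q3, q4}  [new]
{q3} --0--> {q1, q2}  [new]
{q3} --1--> {q2}  [new]
{q0, q1, q3, q4} --0--> {q1, q2, q3}  [new]
{q0, q1, q3, q4} --1--> {q0, q1, q2, q3, q4}  [new]
{q1, q2} --0--> {q1, q4}  [new]
{q1, q2} --1--> {q0, q1, q2, q3, q4}  [seen]
{q2} --0--> {q1, q4}  [seen]
{q2} --1--> {q3}  [seen]
{q1, q2, q3} --0--> {q1, q2, q4}  [new]
{q1, q2, q3} --1--> {q0, q1, q2, q3, q4}  [seen]
{q0, q1, q2, q3, q4} --0--> {q1, q2, q3, q4}  [new]
{q0, q1, q2, q3, q4} --1--> {q0, q1, q2, q3, q4}  [seen]
{q1, q4} --0--> {q1, q2}  [seen]
{q1, q4} --1--> {q0, q1, q2, q3, q4}  [seen]
{q1, q2, q4} --0--> {q1, q2, q4}  [seen]
{q1, q2, q4} --1--> {q0, q1, q2, q3, q4}  [seen]
{q1, q2, q3, q4} --0--> {q1, q2, q4}  [seen]
{q1, q2, q3, q4} --1--> {q0, q1, q2, q3, q4}  [seen]
Reachable DFA states: {q0}, {q3}, {q0, q1, q3, q4}, {q1, q2}, {q2}, {q1, q2, q3}, {q0, q1, q2, q3, q4}, {q1, q4}, {q1, q2, q4}, {q1, q2, q3, q4}.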